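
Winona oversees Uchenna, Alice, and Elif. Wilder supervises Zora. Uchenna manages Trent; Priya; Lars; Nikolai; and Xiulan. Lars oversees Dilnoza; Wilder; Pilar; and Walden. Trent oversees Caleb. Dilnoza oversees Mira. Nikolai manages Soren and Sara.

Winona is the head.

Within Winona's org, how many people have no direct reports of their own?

The people in Winona's organization with no one reporting to them are Elif, Alice, Xiulan, Sara, Soren, Caleb, Priya, Walden, Pilar, Zora, Mira. That is 11.

11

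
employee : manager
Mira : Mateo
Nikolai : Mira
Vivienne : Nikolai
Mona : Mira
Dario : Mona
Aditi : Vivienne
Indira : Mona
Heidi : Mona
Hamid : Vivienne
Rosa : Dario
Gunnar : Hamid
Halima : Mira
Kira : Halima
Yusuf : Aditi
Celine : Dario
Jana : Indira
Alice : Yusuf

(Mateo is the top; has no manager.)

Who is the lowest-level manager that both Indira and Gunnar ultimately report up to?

Indira's chain of managers is Mona, Mira, Mateo. Gunnar's chain of managers is Hamid, Vivienne, Nikolai, Mira, Mateo. The first manager that appears in both chains is Mira.

Mira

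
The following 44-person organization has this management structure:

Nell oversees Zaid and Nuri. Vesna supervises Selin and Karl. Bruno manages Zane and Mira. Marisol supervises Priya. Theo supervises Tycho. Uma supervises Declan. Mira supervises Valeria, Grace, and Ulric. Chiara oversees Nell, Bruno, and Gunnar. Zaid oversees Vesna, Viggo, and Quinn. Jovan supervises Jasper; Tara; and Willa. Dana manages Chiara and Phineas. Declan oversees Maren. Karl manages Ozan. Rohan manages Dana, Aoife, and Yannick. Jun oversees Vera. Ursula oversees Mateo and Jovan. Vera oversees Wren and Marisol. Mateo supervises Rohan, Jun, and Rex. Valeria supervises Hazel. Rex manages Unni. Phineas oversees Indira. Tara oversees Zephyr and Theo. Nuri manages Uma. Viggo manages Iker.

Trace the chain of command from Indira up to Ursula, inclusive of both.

Indira -> Phineas -> Dana -> Rohan -> Mateo -> Ursula

Indira reports to Phineas. Phineas reports to Dana. Dana reports to Rohan. Rohan reports to Mateo. Mateo reports to Ursula. Ursula is at the top.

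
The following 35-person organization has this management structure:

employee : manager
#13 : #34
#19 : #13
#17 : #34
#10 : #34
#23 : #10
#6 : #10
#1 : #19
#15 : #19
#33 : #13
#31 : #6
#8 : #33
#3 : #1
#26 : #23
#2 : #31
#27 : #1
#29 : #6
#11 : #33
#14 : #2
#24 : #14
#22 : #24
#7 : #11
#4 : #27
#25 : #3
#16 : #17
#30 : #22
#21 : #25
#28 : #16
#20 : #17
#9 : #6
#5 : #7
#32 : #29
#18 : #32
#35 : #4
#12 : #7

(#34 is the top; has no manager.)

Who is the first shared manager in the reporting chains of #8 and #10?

#8's chain of managers is #33, #13, #34. #10's chain of managers is #34. The first manager that appears in both chains is #34.

#34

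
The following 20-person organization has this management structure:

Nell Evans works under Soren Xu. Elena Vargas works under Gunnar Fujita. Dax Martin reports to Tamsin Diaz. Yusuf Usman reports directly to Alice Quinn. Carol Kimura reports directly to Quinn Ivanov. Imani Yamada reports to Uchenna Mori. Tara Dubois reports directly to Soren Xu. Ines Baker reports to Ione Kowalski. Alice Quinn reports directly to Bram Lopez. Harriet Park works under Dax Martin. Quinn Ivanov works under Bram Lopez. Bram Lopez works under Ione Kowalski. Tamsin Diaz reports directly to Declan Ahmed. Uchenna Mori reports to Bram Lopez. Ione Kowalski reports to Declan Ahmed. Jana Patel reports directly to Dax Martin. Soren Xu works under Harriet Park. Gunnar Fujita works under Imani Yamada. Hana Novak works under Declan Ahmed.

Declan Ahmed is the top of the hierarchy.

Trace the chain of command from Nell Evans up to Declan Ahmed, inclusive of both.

Nell Evans reports to Soren Xu. Soren Xu reports to Harriet Park. Harriet Park reports to Dax Martin. Dax Martin reports to Tamsin Diaz. Tamsin Diaz reports to Declan Ahmed. Declan Ahmed is at the top.

Nell Evans -> Soren Xu -> Harriet Park -> Dax Martin -> Tamsin Diaz -> Declan Ahmed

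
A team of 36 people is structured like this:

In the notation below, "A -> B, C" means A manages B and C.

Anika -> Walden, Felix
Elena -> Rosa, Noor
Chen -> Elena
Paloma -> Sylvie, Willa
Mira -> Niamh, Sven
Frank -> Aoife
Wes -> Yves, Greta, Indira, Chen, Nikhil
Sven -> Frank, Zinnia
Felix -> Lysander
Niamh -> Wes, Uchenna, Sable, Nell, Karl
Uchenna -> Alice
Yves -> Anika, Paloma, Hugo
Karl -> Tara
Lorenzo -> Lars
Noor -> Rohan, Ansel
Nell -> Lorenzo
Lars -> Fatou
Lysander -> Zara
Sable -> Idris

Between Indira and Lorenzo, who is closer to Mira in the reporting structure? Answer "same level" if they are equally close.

same level

Both Indira and Lorenzo are 3 levels below Mira.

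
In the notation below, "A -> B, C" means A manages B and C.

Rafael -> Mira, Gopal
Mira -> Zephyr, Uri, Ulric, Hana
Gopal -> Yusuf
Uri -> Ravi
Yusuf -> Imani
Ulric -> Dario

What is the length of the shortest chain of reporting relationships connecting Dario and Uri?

Dario is 2 levels below Mira, and Uri is 1 level below Mira (their lowest common manager). The shortest path runs up from Dario to Mira and back down to Uri: 2 + 1 = 3 links.

3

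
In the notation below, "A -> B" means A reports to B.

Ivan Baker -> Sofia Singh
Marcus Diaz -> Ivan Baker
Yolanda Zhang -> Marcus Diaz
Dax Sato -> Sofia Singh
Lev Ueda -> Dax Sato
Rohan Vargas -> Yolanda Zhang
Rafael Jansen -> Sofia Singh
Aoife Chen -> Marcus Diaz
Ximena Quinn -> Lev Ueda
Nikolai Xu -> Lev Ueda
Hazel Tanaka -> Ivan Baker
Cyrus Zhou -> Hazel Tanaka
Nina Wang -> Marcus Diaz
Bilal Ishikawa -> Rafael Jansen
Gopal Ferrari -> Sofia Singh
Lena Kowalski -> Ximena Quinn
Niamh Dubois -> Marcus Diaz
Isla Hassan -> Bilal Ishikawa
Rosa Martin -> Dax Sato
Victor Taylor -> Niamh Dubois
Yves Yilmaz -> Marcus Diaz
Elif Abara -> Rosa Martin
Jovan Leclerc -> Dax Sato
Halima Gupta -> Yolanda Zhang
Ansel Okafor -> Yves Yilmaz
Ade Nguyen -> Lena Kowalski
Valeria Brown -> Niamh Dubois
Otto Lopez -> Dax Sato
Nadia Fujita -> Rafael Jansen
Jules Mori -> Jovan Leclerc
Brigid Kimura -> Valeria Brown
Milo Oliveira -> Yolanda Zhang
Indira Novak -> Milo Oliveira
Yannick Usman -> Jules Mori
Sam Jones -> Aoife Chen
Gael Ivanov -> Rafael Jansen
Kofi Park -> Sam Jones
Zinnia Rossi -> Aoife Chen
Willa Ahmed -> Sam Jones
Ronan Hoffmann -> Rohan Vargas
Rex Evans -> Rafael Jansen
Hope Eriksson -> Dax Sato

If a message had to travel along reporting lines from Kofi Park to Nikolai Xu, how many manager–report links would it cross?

Kofi Park is 5 levels below Sofia Singh, and Nikolai Xu is 3 levels below Sofia Singh (their lowest common manager). The shortest path runs up from Kofi Park to Sofia Singh and back down to Nikolai Xu: 5 + 3 = 8 links.

8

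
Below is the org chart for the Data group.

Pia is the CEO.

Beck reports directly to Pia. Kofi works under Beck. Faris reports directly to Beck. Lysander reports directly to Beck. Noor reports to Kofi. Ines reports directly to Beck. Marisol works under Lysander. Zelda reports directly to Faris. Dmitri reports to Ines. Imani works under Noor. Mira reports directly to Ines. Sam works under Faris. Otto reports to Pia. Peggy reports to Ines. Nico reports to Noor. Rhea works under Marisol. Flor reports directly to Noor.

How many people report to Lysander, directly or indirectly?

2

Lysander directly manages Marisol. Under Marisol: Rhea (1). That's 2 in total.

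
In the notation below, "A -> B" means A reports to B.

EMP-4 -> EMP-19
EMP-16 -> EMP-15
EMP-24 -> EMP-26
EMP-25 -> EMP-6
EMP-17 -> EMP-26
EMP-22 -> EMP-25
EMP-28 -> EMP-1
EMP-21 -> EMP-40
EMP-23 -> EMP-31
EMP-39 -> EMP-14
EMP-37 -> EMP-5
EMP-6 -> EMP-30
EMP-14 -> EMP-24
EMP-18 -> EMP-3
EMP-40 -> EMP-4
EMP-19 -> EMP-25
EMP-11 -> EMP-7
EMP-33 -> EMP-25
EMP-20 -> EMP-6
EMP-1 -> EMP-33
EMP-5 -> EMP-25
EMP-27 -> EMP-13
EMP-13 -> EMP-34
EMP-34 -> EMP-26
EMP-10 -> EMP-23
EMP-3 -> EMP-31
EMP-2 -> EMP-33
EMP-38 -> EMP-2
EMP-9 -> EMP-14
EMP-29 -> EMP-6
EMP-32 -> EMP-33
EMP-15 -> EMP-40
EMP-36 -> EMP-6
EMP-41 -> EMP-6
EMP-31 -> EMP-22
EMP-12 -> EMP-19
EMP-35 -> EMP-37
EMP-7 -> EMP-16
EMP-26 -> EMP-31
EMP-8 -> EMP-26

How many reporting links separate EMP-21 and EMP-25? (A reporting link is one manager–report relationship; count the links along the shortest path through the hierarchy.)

EMP-21 is in EMP-25's organization: the chain from EMP-21 up to EMP-25 is EMP-21 → EMP-40 → EMP-4 → EMP-19 → EMP-25, which is 4 links.

4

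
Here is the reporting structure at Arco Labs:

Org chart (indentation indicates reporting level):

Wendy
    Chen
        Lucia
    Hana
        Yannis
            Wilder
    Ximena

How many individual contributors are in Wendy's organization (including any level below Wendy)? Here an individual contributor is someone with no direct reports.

The people in Wendy's organization with no one reporting to them are Ximena, Wilder, Lucia. That is 3.

3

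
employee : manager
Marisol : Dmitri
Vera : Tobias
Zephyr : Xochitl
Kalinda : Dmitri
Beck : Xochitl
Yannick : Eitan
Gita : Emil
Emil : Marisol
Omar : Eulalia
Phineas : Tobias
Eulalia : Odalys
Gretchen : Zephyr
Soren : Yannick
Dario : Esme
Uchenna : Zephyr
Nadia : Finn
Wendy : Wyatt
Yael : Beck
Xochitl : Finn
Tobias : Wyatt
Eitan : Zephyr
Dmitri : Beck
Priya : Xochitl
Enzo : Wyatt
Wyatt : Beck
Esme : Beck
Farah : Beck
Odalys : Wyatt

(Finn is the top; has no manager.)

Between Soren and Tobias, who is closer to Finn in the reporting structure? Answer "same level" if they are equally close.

Soren is 5 levels below Finn; Tobias is 4. Tobias is higher.

Tobias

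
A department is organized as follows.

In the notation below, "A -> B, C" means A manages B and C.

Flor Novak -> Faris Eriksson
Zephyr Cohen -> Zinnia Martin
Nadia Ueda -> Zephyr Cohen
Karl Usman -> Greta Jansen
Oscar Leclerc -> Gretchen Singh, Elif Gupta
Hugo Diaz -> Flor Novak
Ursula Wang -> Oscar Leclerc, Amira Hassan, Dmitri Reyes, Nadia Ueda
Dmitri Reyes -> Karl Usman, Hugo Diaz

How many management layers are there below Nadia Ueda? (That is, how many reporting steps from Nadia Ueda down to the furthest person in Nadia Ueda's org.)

2

The longest chain under Nadia Ueda runs Nadia Ueda → Zephyr Cohen → Zinnia Martin, which is 2 levels below Nadia Ueda.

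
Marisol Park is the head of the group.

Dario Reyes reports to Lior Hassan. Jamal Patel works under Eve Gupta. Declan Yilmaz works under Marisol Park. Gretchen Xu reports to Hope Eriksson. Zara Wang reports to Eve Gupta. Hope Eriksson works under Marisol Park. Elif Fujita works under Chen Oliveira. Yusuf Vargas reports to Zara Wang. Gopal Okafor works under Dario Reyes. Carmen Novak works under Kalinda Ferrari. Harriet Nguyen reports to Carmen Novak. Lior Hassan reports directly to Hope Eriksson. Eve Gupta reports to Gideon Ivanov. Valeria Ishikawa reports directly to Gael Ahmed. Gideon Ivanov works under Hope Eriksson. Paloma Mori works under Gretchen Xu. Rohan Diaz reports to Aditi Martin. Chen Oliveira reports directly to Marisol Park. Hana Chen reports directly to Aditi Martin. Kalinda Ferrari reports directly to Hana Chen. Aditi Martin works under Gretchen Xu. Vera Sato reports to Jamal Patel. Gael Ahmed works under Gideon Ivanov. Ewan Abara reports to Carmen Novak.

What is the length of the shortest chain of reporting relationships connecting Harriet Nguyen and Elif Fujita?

Harriet Nguyen is 7 levels below Marisol Park, and Elif Fujita is 2 levels below Marisol Park (their lowest common manager). The shortest path runs up from Harriet Nguyen to Marisol Park and back down to Elif Fujita: 7 + 2 = 9 links.

9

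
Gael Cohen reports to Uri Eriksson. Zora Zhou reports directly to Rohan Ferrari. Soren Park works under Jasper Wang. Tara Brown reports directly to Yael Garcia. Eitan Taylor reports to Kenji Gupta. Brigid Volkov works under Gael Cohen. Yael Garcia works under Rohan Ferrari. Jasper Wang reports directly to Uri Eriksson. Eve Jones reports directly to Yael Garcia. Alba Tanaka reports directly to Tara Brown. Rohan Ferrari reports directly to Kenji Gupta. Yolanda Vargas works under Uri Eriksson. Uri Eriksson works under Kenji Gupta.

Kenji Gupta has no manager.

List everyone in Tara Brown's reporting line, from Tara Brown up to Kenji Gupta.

Tara Brown reports to Yael Garcia. Yael Garcia reports to Rohan Ferrari. Rohan Ferrari reports to Kenji Gupta. Kenji Gupta is at the top.

Tara Brown -> Yael Garcia -> Rohan Ferrari -> Kenji Gupta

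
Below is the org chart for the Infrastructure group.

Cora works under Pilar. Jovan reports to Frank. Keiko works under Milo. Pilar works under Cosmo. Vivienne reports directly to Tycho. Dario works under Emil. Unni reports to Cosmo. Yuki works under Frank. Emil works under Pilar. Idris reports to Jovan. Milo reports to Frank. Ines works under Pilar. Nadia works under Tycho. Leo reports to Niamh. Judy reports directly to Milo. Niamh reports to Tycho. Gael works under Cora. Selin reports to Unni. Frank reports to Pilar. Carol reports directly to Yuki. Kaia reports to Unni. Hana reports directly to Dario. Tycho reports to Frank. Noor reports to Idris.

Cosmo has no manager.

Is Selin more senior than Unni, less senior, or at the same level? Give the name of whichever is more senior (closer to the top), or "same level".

Selin is 2 levels below Cosmo; Unni is 1. Unni is higher.

Unni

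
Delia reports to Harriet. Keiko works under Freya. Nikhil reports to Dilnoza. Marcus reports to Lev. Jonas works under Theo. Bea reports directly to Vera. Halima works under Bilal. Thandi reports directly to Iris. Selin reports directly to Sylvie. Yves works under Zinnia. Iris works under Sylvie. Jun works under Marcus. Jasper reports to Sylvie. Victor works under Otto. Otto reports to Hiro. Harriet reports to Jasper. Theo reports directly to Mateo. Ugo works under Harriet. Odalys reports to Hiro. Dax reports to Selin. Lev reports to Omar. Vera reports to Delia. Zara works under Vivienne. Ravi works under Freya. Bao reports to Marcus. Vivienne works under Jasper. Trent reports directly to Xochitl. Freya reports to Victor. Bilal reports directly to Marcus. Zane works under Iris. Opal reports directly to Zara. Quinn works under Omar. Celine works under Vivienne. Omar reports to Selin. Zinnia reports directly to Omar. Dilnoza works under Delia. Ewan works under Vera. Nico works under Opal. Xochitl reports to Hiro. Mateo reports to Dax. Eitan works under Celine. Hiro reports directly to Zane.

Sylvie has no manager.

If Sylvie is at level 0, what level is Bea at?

Chain from Bea up to Sylvie: Bea → Vera → Delia → Harriet → Jasper → Sylvie. That is 5 steps up, so Bea is 5 levels below Sylvie.

5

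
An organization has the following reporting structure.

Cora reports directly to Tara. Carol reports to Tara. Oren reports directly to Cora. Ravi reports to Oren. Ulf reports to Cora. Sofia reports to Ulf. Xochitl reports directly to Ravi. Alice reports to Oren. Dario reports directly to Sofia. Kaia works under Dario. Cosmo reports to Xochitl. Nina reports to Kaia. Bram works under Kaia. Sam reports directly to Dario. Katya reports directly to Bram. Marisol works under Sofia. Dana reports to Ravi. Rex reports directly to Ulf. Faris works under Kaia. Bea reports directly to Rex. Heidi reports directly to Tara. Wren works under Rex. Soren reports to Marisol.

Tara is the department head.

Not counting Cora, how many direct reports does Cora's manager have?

Cora reports to Tara. Tara's other direct reports are Carol, Heidi — 2 peers.

2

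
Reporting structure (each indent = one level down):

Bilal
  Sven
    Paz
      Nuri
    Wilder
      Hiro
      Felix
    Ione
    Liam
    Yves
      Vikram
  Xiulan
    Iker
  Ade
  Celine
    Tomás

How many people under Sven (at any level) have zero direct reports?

The people in Sven's organization with no one reporting to them are Vikram, Liam, Ione, Felix, Hiro, Nuri. That is 6.

6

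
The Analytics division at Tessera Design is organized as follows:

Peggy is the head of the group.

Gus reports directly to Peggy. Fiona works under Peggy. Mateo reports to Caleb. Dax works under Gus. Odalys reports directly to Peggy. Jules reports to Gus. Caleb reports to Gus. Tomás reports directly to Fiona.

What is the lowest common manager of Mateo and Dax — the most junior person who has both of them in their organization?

Gus

Mateo's chain of managers is Caleb, Gus, Peggy. Dax's chain of managers is Gus, Peggy. The first manager that appears in both chains is Gus.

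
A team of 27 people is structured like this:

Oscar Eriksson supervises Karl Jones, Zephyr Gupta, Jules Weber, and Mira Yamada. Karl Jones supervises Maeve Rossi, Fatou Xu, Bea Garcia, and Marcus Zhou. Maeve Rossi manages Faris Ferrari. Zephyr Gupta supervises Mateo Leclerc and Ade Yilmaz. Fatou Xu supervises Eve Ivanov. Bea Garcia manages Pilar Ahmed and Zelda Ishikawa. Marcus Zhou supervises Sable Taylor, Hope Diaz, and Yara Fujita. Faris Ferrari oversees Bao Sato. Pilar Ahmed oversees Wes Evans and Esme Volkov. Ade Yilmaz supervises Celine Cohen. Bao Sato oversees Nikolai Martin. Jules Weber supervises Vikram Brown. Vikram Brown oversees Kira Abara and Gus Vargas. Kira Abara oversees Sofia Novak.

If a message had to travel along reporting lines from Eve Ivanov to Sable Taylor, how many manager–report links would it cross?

Eve Ivanov is 2 levels below Karl Jones, and Sable Taylor is 2 levels below Karl Jones (their lowest common manager). The shortest path runs up from Eve Ivanov to Karl Jones and back down to Sable Taylor: 2 + 2 = 4 links.

4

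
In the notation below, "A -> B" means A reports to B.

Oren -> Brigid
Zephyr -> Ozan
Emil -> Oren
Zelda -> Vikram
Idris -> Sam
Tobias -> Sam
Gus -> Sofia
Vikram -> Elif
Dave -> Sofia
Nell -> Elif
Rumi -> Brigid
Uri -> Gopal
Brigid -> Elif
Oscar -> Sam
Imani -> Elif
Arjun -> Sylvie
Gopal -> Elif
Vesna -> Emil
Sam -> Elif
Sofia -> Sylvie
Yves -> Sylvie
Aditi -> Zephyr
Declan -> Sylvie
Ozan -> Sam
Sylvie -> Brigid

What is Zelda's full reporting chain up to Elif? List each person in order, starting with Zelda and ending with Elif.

Zelda reports to Vikram. Vikram reports to Elif. Elif is at the top.

Zelda -> Vikram -> Elif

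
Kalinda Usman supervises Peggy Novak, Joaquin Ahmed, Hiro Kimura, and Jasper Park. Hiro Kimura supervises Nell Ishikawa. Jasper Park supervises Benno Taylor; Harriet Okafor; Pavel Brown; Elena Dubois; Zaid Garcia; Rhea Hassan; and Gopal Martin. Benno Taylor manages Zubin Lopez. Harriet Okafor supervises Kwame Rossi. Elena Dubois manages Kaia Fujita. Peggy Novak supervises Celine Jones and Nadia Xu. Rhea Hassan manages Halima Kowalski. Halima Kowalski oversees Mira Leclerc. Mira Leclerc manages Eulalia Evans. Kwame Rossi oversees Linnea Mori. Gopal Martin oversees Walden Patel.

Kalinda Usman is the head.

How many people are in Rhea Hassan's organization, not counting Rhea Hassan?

Rhea Hassan directly manages Halima Kowalski. Under Halima Kowalski: Mira Leclerc, Eulalia Evans (2). That's 3 in total.

3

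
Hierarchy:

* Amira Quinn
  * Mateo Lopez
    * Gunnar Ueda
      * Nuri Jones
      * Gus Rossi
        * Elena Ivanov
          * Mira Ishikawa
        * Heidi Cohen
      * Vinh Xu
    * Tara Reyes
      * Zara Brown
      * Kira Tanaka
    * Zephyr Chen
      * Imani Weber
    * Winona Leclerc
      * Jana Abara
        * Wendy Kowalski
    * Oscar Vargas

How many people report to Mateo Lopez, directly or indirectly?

16

Mateo Lopez directly manages Gunnar Ueda, Tara Reyes, Zephyr Chen, Winona Leclerc, Oscar Vargas. Under Gunnar Ueda: Vinh Xu, Gus Rossi, Heidi Cohen, Elena Ivanov, Mira Ishikawa, Nuri Jones (6). Under Tara Reyes: Kira Tanaka, Zara Brown (2). Under Zephyr Chen: Imani Weber (1). Under Winona Leclerc: Jana Abara, Wendy Kowalski (2). Oscar Vargas has no reports. So Mateo Lopez's organization is 5 direct reports plus everyone under them: 7 + 3 + 2 + 3 + 1 = 16.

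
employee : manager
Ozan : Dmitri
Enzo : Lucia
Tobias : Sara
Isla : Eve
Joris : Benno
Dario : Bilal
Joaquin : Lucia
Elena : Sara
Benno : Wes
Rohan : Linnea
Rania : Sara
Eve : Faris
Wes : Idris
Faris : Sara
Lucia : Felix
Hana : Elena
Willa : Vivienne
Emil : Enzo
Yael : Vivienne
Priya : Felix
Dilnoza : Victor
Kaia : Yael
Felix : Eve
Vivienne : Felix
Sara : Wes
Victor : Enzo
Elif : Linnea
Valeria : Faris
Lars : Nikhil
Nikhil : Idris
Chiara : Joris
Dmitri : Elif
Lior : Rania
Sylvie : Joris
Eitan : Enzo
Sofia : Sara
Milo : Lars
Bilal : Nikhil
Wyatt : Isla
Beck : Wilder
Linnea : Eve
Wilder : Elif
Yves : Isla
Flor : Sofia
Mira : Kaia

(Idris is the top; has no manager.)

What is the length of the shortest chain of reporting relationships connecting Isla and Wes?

4

Isla is in Wes's organization: the chain from Isla up to Wes is Isla → Eve → Faris → Sara → Wes, which is 4 links.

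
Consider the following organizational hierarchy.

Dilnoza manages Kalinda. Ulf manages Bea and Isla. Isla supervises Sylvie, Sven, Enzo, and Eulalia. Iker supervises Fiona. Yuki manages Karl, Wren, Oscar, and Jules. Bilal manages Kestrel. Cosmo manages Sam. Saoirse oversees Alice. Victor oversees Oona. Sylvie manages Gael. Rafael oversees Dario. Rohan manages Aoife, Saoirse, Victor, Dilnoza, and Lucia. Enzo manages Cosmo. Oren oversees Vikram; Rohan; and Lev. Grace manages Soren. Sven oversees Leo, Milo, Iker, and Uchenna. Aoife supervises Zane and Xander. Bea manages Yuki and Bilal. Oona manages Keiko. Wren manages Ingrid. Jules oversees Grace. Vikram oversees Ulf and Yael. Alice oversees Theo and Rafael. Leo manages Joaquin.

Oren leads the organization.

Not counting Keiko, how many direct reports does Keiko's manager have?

0

Keiko reports to Oona, and Oona has no other direct reports. Keiko has 0 peers.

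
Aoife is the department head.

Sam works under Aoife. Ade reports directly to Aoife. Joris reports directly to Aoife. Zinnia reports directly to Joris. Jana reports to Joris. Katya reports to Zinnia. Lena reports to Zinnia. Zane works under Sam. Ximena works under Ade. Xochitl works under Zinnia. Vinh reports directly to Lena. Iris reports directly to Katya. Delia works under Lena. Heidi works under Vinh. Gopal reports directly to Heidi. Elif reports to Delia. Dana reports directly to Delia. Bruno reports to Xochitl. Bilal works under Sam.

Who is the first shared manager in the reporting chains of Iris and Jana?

Iris's chain of managers is Katya, Zinnia, Joris, Aoife. Jana's chain of managers is Joris, Aoife. The first manager that appears in both chains is Joris.

Joris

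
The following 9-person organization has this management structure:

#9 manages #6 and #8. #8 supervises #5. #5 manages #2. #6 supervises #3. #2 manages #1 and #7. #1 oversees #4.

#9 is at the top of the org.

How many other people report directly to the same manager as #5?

0

#5 reports to #8, and #8 has no other direct reports. #5 has 0 peers.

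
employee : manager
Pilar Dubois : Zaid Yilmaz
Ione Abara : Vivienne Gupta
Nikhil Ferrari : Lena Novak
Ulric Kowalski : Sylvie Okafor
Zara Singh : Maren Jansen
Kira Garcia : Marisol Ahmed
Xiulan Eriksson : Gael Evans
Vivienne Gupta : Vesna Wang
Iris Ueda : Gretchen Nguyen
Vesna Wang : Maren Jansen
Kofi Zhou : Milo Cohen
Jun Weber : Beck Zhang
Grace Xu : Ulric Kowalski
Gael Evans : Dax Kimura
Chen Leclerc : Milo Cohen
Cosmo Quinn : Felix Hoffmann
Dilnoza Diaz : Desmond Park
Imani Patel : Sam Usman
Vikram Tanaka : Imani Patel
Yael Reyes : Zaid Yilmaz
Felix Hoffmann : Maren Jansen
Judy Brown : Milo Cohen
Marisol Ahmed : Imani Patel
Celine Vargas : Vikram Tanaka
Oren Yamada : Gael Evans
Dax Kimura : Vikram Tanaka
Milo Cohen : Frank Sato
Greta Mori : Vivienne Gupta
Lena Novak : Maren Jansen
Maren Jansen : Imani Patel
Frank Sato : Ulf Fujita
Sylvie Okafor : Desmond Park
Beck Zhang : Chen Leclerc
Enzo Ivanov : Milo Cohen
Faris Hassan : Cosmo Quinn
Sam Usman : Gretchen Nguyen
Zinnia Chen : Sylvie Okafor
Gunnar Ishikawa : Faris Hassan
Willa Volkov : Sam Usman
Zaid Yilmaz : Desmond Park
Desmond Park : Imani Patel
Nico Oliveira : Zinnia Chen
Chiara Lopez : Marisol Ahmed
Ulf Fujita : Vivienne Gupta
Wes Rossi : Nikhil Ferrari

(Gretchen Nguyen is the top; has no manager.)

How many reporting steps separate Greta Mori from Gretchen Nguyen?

6

Chain from Greta Mori up to Gretchen Nguyen: Greta Mori → Vivienne Gupta → Vesna Wang → Maren Jansen → Imani Patel → Sam Usman → Gretchen Nguyen. That is 6 steps up, so Greta Mori is 6 levels below Gretchen Nguyen.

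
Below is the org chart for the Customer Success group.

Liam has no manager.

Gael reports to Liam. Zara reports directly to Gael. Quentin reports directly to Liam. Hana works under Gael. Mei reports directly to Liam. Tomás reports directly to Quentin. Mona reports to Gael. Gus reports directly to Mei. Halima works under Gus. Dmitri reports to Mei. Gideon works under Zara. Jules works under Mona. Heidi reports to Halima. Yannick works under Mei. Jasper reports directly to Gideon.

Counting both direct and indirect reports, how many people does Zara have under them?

Zara directly manages Gideon. Under Gideon: Jasper (1). That's 2 in total.

2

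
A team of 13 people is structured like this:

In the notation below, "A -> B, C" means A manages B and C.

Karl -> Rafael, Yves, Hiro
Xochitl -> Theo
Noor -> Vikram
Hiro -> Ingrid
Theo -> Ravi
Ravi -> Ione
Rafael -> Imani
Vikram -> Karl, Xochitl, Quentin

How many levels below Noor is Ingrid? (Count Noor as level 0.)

4

Chain from Ingrid up to Noor: Ingrid → Hiro → Karl → Vikram → Noor. That is 4 steps up, so Ingrid is 4 levels below Noor.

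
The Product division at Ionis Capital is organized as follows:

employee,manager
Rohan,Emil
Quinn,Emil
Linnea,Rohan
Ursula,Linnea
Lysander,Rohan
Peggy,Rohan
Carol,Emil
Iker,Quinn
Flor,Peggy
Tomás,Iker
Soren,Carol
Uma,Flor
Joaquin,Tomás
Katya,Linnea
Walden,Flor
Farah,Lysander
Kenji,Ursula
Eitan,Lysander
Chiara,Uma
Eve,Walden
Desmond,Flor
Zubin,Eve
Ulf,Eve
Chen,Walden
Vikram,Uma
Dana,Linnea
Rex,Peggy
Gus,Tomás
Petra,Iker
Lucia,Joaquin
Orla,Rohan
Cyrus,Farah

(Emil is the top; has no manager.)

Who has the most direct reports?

Direct-report counts: Emil has 3; Carol has 1; Quinn has 1; Iker has 2; Tomás has 2; Joaquin has 1; Rohan has 4; Peggy has 2; Flor has 3; Walden has 2; Eve has 2; Uma has 2; Lysander has 2; Farah has 1; Linnea has 3; Ursula has 1. The largest is 4, held by Rohan.

Rohan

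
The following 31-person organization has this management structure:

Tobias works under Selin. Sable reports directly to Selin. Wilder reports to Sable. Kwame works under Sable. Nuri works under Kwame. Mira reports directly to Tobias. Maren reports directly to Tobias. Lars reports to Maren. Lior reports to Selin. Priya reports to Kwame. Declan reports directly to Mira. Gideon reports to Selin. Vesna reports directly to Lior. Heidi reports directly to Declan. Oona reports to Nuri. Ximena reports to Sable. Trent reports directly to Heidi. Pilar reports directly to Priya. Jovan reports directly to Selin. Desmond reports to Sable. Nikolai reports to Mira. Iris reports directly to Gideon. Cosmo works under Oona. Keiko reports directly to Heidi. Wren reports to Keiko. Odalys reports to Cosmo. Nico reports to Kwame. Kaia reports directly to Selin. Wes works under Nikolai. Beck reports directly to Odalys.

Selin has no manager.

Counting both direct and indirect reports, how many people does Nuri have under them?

4

Nuri directly manages Oona. Under Oona: Cosmo, Odalys, Beck (3). That's 4 in total.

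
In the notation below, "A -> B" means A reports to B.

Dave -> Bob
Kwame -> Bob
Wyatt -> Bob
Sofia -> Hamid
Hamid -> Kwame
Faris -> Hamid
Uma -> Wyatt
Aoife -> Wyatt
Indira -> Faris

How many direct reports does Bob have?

Bob directly manages Wyatt, Dave, Kwame. That is 3 direct reports.

3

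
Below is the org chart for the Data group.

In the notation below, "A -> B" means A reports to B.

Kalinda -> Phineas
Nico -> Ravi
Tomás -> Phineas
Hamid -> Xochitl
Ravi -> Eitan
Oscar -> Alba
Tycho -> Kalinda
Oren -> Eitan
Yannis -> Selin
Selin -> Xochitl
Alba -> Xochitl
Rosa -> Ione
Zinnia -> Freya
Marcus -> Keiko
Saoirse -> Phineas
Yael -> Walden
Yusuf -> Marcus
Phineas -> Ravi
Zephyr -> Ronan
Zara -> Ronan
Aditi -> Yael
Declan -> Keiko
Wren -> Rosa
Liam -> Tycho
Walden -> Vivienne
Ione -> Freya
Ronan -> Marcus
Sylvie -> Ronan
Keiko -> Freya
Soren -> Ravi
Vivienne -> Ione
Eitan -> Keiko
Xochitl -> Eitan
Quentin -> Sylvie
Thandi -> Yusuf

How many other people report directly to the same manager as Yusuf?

1

Yusuf reports to Marcus. Marcus's other direct reports are Ronan — 1 peer.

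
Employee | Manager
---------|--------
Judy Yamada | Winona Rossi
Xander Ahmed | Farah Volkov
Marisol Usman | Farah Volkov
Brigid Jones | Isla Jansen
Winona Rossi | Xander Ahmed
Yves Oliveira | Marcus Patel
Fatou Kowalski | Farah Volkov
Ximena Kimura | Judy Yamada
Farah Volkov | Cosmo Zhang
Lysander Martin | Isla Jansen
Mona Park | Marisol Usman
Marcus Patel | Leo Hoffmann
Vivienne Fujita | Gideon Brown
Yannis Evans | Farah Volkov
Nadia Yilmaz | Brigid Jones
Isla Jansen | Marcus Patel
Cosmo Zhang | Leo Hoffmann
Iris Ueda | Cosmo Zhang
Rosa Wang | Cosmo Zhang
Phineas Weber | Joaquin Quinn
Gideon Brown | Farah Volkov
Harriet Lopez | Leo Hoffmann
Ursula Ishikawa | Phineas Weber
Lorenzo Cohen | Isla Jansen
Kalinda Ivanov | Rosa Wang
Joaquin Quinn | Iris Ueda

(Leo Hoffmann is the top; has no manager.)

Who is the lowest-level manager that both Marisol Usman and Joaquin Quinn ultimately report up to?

Marisol Usman's chain of managers is Farah Volkov, Cosmo Zhang, Leo Hoffmann. Joaquin Quinn's chain of managers is Iris Ueda, Cosmo Zhang, Leo Hoffmann. The first manager that appears in both chains is Cosmo Zhang.

Cosmo Zhang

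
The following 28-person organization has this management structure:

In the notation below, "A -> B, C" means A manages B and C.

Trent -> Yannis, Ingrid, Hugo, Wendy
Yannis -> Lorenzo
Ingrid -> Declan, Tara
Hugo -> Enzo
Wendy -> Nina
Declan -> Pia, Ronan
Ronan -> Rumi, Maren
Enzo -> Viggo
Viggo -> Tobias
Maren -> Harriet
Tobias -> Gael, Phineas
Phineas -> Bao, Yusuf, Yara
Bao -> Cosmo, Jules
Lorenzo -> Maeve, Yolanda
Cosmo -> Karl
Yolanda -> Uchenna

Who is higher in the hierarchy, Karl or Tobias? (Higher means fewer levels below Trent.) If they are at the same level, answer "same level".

Tobias

Karl is 8 levels below Trent; Tobias is 4. Tobias is higher.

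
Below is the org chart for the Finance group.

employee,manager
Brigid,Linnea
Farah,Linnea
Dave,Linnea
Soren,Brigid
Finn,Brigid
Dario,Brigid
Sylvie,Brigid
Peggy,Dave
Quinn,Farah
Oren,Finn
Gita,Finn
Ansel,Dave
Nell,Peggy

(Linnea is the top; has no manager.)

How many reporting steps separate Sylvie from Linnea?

2

Chain from Sylvie up to Linnea: Sylvie → Brigid → Linnea. That is 2 steps up, so Sylvie is 2 levels below Linnea.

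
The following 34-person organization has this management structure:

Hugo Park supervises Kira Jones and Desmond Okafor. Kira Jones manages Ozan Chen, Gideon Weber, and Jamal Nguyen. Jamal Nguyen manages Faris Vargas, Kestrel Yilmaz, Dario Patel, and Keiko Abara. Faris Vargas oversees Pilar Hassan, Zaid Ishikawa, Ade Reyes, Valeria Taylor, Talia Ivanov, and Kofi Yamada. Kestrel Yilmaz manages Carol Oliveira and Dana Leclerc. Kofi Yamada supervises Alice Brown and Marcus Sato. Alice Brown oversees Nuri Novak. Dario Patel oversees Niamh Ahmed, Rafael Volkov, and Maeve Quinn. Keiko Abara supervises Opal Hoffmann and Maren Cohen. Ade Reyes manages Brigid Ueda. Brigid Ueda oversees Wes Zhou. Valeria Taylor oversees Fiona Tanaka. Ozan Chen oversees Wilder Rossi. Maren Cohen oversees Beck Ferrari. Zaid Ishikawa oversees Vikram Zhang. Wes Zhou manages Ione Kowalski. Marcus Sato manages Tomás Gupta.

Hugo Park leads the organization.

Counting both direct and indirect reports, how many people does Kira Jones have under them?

31

Kira Jones directly manages Jamal Nguyen, Ozan Chen, Gideon Weber. Under Jamal Nguyen: Keiko Abara, Opal Hoffmann, Maren Cohen, Beck Ferrari, Dario Patel, Maeve Quinn, Rafael Volkov, Niamh Ahmed, Kestrel Yilmaz, Dana Leclerc, Carol Oliveira, Faris Vargas, Talia Ivanov, Zaid Ishikawa, Vikram Zhang, Valeria Taylor, Fiona Tanaka, Ade Reyes, Brigid Ueda, Wes Zhou, Ione Kowalski, Pilar Hassan, Kofi Yamada, Marcus Sato, Tomás Gupta, Alice Brown, Nuri Novak (27). Under Ozan Chen: Wilder Rossi (1). Gideon Weber has no reports. So Kira Jones's organization is 3 direct reports plus everyone under them: 28 + 2 + 1 = 31.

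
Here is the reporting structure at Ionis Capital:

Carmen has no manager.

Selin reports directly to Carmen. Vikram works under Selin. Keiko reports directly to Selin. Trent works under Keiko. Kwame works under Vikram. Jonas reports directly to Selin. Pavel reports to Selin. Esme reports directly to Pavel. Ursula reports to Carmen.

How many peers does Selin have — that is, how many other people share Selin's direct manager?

Selin reports to Carmen. Carmen's other direct reports are Ursula — 1 peer.

1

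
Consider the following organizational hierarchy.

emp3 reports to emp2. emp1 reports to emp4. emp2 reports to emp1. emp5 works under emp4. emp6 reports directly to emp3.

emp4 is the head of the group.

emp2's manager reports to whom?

emp4

emp2 reports to emp1, and emp1 reports to emp4. So emp2's skip-level manager is emp4.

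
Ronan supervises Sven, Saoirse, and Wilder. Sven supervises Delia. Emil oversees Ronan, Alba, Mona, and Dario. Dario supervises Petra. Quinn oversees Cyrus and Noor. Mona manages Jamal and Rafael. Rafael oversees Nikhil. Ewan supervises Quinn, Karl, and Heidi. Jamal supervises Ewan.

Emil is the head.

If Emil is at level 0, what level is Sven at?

Chain from Sven up to Emil: Sven → Ronan → Emil. That is 2 steps up, so Sven is 2 levels below Emil.

2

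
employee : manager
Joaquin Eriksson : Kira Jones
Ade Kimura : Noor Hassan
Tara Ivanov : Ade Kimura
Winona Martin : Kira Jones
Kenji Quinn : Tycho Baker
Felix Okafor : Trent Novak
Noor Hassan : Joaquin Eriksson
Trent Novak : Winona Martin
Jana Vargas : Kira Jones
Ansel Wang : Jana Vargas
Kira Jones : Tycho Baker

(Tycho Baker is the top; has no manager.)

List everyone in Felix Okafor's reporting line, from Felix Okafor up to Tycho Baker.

Felix Okafor reports to Trent Novak. Trent Novak reports to Winona Martin. Winona Martin reports to Kira Jones. Kira Jones reports to Tycho Baker. Tycho Baker is at the top.

Felix Okafor -> Trent Novak -> Winona Martin -> Kira Jones -> Tycho Baker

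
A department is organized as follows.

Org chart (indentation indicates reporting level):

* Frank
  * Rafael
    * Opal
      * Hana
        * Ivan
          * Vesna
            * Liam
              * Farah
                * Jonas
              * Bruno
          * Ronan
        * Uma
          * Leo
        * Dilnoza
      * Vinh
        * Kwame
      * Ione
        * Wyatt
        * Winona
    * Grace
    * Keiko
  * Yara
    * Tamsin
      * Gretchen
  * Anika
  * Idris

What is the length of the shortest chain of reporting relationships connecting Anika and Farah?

Anika is 1 level below Frank, and Farah is 7 levels below Frank (their lowest common manager). The shortest path runs up from Anika to Frank and back down to Farah: 1 + 7 = 8 links.

8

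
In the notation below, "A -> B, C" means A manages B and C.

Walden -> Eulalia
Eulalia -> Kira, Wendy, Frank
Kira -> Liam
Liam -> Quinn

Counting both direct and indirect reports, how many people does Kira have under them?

Kira directly manages Liam. Under Liam: Quinn (1). That's 2 in total.

2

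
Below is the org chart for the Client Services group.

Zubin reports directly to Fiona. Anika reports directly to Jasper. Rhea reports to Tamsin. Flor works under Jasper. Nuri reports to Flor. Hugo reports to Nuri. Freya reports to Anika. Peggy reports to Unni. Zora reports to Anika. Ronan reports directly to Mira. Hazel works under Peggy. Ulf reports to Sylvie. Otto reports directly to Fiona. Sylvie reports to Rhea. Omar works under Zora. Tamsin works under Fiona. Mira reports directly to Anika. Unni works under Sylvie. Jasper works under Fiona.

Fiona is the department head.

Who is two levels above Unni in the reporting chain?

Rhea

Unni reports to Sylvie, and Sylvie reports to Rhea. So Unni's skip-level manager is Rhea.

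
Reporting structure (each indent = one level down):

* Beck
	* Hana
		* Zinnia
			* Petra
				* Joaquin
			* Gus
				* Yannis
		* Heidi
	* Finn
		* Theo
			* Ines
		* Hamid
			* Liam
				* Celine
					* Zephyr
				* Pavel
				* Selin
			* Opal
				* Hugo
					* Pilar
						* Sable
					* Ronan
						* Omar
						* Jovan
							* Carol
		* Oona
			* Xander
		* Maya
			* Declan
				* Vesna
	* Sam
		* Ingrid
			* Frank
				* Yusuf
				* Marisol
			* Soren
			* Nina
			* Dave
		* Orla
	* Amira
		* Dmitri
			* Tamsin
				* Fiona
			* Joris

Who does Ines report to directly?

Ines reports directly to Theo.

Theo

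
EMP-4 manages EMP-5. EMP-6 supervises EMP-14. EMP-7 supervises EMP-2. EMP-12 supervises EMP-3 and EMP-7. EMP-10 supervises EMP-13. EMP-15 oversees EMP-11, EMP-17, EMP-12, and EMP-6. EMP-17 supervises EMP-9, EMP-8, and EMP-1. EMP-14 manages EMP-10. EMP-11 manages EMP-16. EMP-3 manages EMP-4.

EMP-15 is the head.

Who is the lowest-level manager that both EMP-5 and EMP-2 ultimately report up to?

EMP-12

EMP-5's chain of managers is EMP-4, EMP-3, EMP-12, EMP-15. EMP-2's chain of managers is EMP-7, EMP-12, EMP-15. The first manager that appears in both chains is EMP-12.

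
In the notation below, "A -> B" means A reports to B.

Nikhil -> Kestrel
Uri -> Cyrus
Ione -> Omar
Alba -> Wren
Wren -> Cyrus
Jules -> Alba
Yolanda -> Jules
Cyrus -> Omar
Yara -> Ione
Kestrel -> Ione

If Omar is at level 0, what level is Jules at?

4

Chain from Jules up to Omar: Jules → Alba → Wren → Cyrus → Omar. That is 4 steps up, so Jules is 4 levels below Omar.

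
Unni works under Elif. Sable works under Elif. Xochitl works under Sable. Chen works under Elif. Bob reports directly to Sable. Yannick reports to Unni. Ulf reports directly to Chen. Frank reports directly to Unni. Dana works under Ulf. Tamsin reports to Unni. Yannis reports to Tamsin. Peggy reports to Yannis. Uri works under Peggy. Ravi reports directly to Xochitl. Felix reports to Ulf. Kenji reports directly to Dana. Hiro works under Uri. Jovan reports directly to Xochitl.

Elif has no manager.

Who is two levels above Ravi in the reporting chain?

Ravi reports to Xochitl, and Xochitl reports to Sable. So Ravi's skip-level manager is Sable.

Sable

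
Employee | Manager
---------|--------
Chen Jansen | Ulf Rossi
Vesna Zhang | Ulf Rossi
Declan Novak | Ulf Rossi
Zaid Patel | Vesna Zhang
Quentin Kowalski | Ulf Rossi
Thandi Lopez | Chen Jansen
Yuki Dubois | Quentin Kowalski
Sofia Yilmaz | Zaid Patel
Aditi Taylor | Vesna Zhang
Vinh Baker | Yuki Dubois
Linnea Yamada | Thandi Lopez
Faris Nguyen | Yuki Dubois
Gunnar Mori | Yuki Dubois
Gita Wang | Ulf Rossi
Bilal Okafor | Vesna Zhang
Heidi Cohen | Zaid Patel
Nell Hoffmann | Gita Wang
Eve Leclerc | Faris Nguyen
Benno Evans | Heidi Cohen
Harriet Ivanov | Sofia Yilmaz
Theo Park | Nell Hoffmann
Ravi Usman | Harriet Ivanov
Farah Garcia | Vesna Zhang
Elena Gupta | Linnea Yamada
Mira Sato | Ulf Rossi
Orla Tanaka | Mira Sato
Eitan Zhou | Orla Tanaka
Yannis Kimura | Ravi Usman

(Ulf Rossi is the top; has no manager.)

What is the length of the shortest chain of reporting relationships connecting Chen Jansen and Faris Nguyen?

4

Chen Jansen is 1 level below Ulf Rossi, and Faris Nguyen is 3 levels below Ulf Rossi (their lowest common manager). The shortest path runs up from Chen Jansen to Ulf Rossi and back down to Faris Nguyen: 1 + 3 = 4 links.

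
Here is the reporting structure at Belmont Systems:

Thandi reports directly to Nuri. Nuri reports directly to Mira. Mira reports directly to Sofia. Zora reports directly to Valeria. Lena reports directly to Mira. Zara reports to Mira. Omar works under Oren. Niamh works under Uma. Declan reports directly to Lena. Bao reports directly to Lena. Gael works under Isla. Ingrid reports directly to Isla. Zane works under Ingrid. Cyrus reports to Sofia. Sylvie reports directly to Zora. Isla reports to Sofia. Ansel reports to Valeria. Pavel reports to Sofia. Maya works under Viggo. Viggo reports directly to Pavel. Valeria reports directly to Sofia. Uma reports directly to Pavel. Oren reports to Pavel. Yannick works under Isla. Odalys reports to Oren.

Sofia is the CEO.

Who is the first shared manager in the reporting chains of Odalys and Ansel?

Odalys's chain of managers is Oren, Pavel, Sofia. Ansel's chain of managers is Valeria, Sofia. The first manager that appears in both chains is Sofia.

Sofia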